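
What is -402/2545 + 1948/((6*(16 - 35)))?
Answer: -2501744/145065 ≈ -17.246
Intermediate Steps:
-402/2545 + 1948/((6*(16 - 35))) = -402*1/2545 + 1948/((6*(-19))) = -402/2545 + 1948/(-114) = -402/2545 + 1948*(-1/114) = -402/2545 - 974/57 = -2501744/145065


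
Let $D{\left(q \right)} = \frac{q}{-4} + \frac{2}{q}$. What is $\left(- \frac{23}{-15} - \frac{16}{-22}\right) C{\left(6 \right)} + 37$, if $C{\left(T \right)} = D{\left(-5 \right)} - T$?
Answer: $\frac{83681}{3300} \approx 25.358$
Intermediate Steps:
$D{\left(q \right)} = \frac{2}{q} - \frac{q}{4}$ ($D{\left(q \right)} = q \left(- \frac{1}{4}\right) + \frac{2}{q} = - \frac{q}{4} + \frac{2}{q} = \frac{2}{q} - \frac{q}{4}$)
$C{\left(T \right)} = \frac{17}{20} - T$ ($C{\left(T \right)} = \left(\frac{2}{-5} - - \frac{5}{4}\right) - T = \left(2 \left(- \frac{1}{5}\right) + \frac{5}{4}\right) - T = \left(- \frac{2}{5} + \frac{5}{4}\right) - T = \frac{17}{20} - T$)
$\left(- \frac{23}{-15} - \frac{16}{-22}\right) C{\left(6 \right)} + 37 = \left(- \frac{23}{-15} - \frac{16}{-22}\right) \left(\frac{17}{20} - 6\right) + 37 = \left(\left(-23\right) \left(- \frac{1}{15}\right) - - \frac{8}{11}\right) \left(\frac{17}{20} - 6\right) + 37 = \left(\frac{23}{15} + \frac{8}{11}\right) \left(- \frac{103}{20}\right) + 37 = \frac{373}{165} \left(- \frac{103}{20}\right) + 37 = - \frac{38419}{3300} + 37 = \frac{83681}{3300}$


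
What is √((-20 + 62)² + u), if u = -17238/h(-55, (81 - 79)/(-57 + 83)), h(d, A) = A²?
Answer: I*√2911458 ≈ 1706.3*I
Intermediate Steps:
u = -2913222 (u = -17238*(-57 + 83)²/(81 - 79)² = -17238/((2/26)²) = -17238/((2*(1/26))²) = -17238/((1/13)²) = -17238/1/169 = -17238*169 = -2913222)
√((-20 + 62)² + u) = √((-20 + 62)² - 2913222) = √(42² - 2913222) = √(1764 - 2913222) = √(-2911458) = I*√2911458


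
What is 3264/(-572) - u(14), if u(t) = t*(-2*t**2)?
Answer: 783968/143 ≈ 5482.3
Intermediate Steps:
u(t) = -2*t**3
3264/(-572) - u(14) = 3264/(-572) - (-2)*14**3 = 3264*(-1/572) - (-2)*2744 = -816/143 - 1*(-5488) = -816/143 + 5488 = 783968/143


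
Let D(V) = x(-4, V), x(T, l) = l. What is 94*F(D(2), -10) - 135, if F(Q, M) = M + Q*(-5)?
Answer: -2015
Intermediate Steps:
D(V) = V
F(Q, M) = M - 5*Q
94*F(D(2), -10) - 135 = 94*(-10 - 5*2) - 135 = 94*(-10 - 10) - 135 = 94*(-20) - 135 = -1880 - 135 = -2015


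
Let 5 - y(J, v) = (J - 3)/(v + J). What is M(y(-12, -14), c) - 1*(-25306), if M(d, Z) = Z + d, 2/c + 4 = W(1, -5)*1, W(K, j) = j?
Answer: 5922587/234 ≈ 25310.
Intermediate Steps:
c = -2/9 (c = 2/(-4 - 5*1) = 2/(-4 - 5) = 2/(-9) = 2*(-⅑) = -2/9 ≈ -0.22222)
y(J, v) = 5 - (-3 + J)/(J + v) (y(J, v) = 5 - (J - 3)/(v + J) = 5 - (-3 + J)/(J + v))
M(y(-12, -14), c) - 1*(-25306) = (-2/9 + (3 + 4*(-12) + 5*(-14))/(-12 - 14)) - 1*(-25306) = (-2/9 + (3 - 48 - 70)/(-26)) + 25306 = (-2/9 - 1/26*(-115)) + 25306 = (-2/9 + 115/26) + 25306 = 983/234 + 25306 = 5922587/234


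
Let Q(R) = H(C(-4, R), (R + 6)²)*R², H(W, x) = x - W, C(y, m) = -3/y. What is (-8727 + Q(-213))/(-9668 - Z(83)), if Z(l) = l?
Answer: -7775894109/39004 ≈ -1.9936e+5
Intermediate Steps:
Q(R) = R²*(-¾ + (6 + R)²) (Q(R) = ((R + 6)² - (-3)/(-4))*R² = ((6 + R)² - (-3)*(-1)/4)*R² = ((6 + R)² - 1*¾)*R² = ((6 + R)² - ¾)*R² = (-¾ + (6 + R)²)*R² = R²*(-¾ + (6 + R)²))
(-8727 + Q(-213))/(-9668 - Z(83)) = (-8727 + (-213)²*(-¾ + (6 - 213)²))/(-9668 - 1*83) = (-8727 + 45369*(-¾ + (-207)²))/(-9668 - 83) = (-8727 + 45369*(-¾ + 42849))/(-9751) = (-8727 + 45369*(171393/4))*(-1/9751) = (-8727 + 7775929017/4)*(-1/9751) = (7775894109/4)*(-1/9751) = -7775894109/39004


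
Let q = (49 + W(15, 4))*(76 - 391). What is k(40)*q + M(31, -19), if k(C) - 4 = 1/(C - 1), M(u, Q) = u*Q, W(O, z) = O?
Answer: -1062697/13 ≈ -81746.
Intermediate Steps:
M(u, Q) = Q*u
k(C) = 4 + 1/(-1 + C) (k(C) = 4 + 1/(C - 1) = 4 + 1/(-1 + C))
q = -20160 (q = (49 + 15)*(76 - 391) = 64*(-315) = -20160)
k(40)*q + M(31, -19) = ((-3 + 4*40)/(-1 + 40))*(-20160) - 19*31 = ((-3 + 160)/39)*(-20160) - 589 = ((1/39)*157)*(-20160) - 589 = (157/39)*(-20160) - 589 = -1055040/13 - 589 = -1062697/13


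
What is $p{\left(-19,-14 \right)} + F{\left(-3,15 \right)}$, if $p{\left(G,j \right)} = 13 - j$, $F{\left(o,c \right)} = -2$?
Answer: $25$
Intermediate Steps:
$p{\left(-19,-14 \right)} + F{\left(-3,15 \right)} = \left(13 - -14\right) - 2 = \left(13 + 14\right) - 2 = 27 - 2 = 25$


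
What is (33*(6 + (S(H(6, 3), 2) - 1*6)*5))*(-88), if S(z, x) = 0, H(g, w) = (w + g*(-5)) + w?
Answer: 69696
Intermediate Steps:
H(g, w) = -5*g + 2*w (H(g, w) = (w - 5*g) + w = -5*g + 2*w)
(33*(6 + (S(H(6, 3), 2) - 1*6)*5))*(-88) = (33*(6 + (0 - 1*6)*5))*(-88) = (33*(6 + (0 - 6)*5))*(-88) = (33*(6 - 6*5))*(-88) = (33*(6 - 30))*(-88) = (33*(-24))*(-88) = -792*(-88) = 69696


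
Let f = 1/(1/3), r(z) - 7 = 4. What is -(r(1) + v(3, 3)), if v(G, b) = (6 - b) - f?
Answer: -11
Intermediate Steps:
r(z) = 11 (r(z) = 7 + 4 = 11)
f = 3 (f = 1/(1*(⅓)) = 1/(⅓) = 3)
v(G, b) = 3 - b (v(G, b) = (6 - b) - 1*3 = (6 - b) - 3 = 3 - b)
-(r(1) + v(3, 3)) = -(11 + (3 - 1*3)) = -(11 + (3 - 3)) = -(11 + 0) = -1*11 = -11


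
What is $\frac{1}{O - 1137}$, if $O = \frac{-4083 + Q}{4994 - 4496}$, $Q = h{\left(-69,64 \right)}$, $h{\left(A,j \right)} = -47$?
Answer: $- \frac{249}{285178} \approx -0.00087314$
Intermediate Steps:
$Q = -47$
$O = - \frac{2065}{249}$ ($O = \frac{-4083 - 47}{4994 - 4496} = - \frac{4130}{498} = \left(-4130\right) \frac{1}{498} = - \frac{2065}{249} \approx -8.2932$)
$\frac{1}{O - 1137} = \frac{1}{- \frac{2065}{249} - 1137} = \frac{1}{- \frac{285178}{249}} = - \frac{249}{285178}$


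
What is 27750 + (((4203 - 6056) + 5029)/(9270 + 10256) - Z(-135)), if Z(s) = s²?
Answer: 92994163/9763 ≈ 9525.2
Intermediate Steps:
27750 + (((4203 - 6056) + 5029)/(9270 + 10256) - Z(-135)) = 27750 + (((4203 - 6056) + 5029)/(9270 + 10256) - 1*(-135)²) = 27750 + ((-1853 + 5029)/19526 - 1*18225) = 27750 + (3176*(1/19526) - 18225) = 27750 + (1588/9763 - 18225) = 27750 - 177929087/9763 = 92994163/9763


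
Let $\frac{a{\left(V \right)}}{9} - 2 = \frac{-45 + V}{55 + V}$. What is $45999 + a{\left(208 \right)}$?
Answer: $\frac{12103938}{263} \approx 46023.0$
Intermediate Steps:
$a{\left(V \right)} = 18 + \frac{9 \left(-45 + V\right)}{55 + V}$ ($a{\left(V \right)} = 18 + 9 \frac{-45 + V}{55 + V} = 18 + \frac{9 \left(-45 + V\right)}{55 + V}$)
$45999 + a{\left(208 \right)} = 45999 + \frac{9 \left(65 + 3 \cdot 208\right)}{55 + 208} = 45999 + \frac{9 \left(65 + 624\right)}{263} = 45999 + 9 \cdot \frac{1}{263} \cdot 689 = 45999 + \frac{6201}{263} = \frac{12103938}{263}$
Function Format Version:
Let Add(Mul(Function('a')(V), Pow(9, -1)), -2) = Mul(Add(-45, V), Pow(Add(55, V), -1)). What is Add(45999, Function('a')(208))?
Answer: Rational(12103938, 263) ≈ 46023.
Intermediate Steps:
Function('a')(V) = Add(18, Mul(9, Pow(Add(55, V), -1), Add(-45, V))) (Function('a')(V) = Add(18, Mul(9, Mul(Add(-45, V), Pow(Add(55, V), -1)))) = Add(18, Mul(9, Mul(Pow(Add(55, V), -1), Add(-45, V)))) = Add(18, Mul(9, Pow(Add(55, V), -1), Add(-45, V))))
Add(45999, Function('a')(208)) = Add(45999, Mul(9, Pow(Add(55, 208), -1), Add(65, Mul(3, 208)))) = Add(45999, Mul(9, Pow(263, -1), Add(65, 624))) = Add(45999, Mul(9, Rational(1, 263), 689)) = Add(45999, Rational(6201, 263)) = Rational(12103938, 263)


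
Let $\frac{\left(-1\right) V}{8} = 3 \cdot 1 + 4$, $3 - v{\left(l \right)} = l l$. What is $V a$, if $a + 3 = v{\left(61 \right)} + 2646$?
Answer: $60200$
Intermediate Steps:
$v{\left(l \right)} = 3 - l^{2}$ ($v{\left(l \right)} = 3 - l l = 3 - l^{2}$)
$V = -56$ ($V = - 8 \left(3 \cdot 1 + 4\right) = - 8 \left(3 + 4\right) = \left(-8\right) 7 = -56$)
$a = -1075$ ($a = -3 + \left(\left(3 - 61^{2}\right) + 2646\right) = -3 + \left(\left(3 - 3721\right) + 2646\right) = -3 + \left(-3718 + 2646\right) = -3 - 1072 = -1075$)
$V a = \left(-56\right) \left(-1075\right) = 60200$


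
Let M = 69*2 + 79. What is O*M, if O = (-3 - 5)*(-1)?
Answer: 1736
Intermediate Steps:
M = 217 (M = 138 + 79 = 217)
O = 8 (O = -8*(-1) = 8)
O*M = 8*217 = 1736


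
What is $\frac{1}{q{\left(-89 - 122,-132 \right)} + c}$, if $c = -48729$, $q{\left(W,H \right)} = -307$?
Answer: $- \frac{1}{49036} \approx -2.0393 \cdot 10^{-5}$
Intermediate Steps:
$\frac{1}{q{\left(-89 - 122,-132 \right)} + c} = \frac{1}{-307 - 48729} = \frac{1}{-49036} = - \frac{1}{49036}$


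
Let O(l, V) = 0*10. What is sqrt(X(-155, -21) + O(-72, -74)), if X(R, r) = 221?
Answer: sqrt(221) ≈ 14.866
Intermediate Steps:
O(l, V) = 0
sqrt(X(-155, -21) + O(-72, -74)) = sqrt(221 + 0) = sqrt(221)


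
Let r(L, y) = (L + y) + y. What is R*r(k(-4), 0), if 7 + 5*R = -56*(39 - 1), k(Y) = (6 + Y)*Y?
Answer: 3416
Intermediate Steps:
k(Y) = Y*(6 + Y)
R = -427 (R = -7/5 + (-56*(39 - 1))/5 = -7/5 + (-56*38)/5 = -7/5 + (1/5)*(-2128) = -7/5 - 2128/5 = -427)
r(L, y) = L + 2*y
R*r(k(-4), 0) = -427*(-4*(6 - 4) + 2*0) = -427*(-4*2 + 0) = -427*(-8 + 0) = -427*(-8) = 3416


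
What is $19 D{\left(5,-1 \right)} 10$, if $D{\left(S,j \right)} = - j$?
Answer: $190$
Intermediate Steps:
$19 D{\left(5,-1 \right)} 10 = 19 \left(\left(-1\right) \left(-1\right)\right) 10 = 19 \cdot 1 \cdot 10 = 19 \cdot 10 = 190$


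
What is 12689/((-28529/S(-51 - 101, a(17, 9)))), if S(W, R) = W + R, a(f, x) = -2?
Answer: 1954106/28529 ≈ 68.495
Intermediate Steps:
S(W, R) = R + W
12689/((-28529/S(-51 - 101, a(17, 9)))) = 12689/((-28529/(-2 + (-51 - 101)))) = 12689/((-28529/(-2 - 152))) = 12689/((-28529/(-154))) = 12689/((-28529*(-1/154))) = 12689/(28529/154) = 12689*(154/28529) = 1954106/28529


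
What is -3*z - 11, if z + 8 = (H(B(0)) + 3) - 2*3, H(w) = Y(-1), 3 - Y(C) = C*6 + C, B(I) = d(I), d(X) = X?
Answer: -8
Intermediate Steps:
B(I) = I
Y(C) = 3 - 7*C (Y(C) = 3 - (C*6 + C) = 3 - (6*C + C) = 3 - 7*C)
H(w) = 10 (H(w) = 3 - 7*(-1) = 3 + 7 = 10)
z = -1 (z = -8 + ((10 + 3) - 2*3) = -8 + (13 - 6) = -8 + 7 = -1)
-3*z - 11 = -3*(-1) - 11 = 3 - 11 = -8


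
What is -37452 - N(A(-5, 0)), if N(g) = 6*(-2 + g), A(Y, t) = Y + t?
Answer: -37410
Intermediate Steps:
N(g) = -12 + 6*g
-37452 - N(A(-5, 0)) = -37452 - (-12 + 6*(-5 + 0)) = -37452 - (-12 + 6*(-5)) = -37452 - (-12 - 30) = -37452 - 1*(-42) = -37452 + 42 = -37410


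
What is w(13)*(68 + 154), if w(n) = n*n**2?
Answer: 487734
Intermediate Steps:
w(n) = n**3
w(13)*(68 + 154) = 13**3*(68 + 154) = 2197*222 = 487734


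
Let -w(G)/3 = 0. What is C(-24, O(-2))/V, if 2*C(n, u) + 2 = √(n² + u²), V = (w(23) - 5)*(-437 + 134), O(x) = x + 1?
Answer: -1/1515 + √577/3030 ≈ 0.0072676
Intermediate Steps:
O(x) = 1 + x
w(G) = 0 (w(G) = -3*0 = 0)
V = 1515 (V = (0 - 5)*(-437 + 134) = -5*(-303) = 1515)
C(n, u) = -1 + √(n² + u²)/2
C(-24, O(-2))/V = (-1 + √((-24)² + (1 - 2)²)/2)/1515 = (-1 + √(576 + (-1)²)/2)*(1/1515) = (-1 + √(576 + 1)/2)*(1/1515) = (-1 + √577/2)*(1/1515) = -1/1515 + √577/3030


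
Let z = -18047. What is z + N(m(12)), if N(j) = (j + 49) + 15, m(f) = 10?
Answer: -17973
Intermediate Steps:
N(j) = 64 + j (N(j) = (49 + j) + 15 = 64 + j)
z + N(m(12)) = -18047 + (64 + 10) = -18047 + 74 = -17973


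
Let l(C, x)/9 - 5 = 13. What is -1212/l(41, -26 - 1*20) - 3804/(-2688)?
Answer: -36689/6048 ≈ -6.0663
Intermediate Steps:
l(C, x) = 162 (l(C, x) = 45 + 9*13 = 45 + 117 = 162)
-1212/l(41, -26 - 1*20) - 3804/(-2688) = -1212/162 - 3804/(-2688) = -1212*1/162 - 3804*(-1/2688) = -202/27 + 317/224 = -36689/6048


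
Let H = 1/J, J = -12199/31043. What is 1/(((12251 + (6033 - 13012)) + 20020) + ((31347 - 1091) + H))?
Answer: 12199/677599009 ≈ 1.8003e-5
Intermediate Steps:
J = -12199/31043 (J = -12199*1/31043 = -12199/31043 ≈ -0.39297)
H = -31043/12199 (H = 1/(-12199/31043) = -31043/12199 ≈ -2.5447)
1/(((12251 + (6033 - 13012)) + 20020) + ((31347 - 1091) + H)) = 1/(((12251 + (6033 - 13012)) + 20020) + ((31347 - 1091) - 31043/12199)) = 1/(((12251 - 6979) + 20020) + (30256 - 31043/12199)) = 1/((5272 + 20020) + 369061901/12199) = 1/(25292 + 369061901/12199) = 1/(677599009/12199) = 12199/677599009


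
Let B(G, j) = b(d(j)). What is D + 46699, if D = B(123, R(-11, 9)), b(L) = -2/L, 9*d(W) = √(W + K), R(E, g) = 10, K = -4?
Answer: 46699 - 3*√6 ≈ 46692.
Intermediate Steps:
d(W) = √(-4 + W)/9 (d(W) = √(W - 4)/9 = √(-4 + W)/9)
B(G, j) = -18/√(-4 + j) (B(G, j) = -2*9/√(-4 + j) = -18/√(-4 + j))
D = -3*√6 (D = -18/√(-4 + 10) = -3*√6 ≈ -7.3485)
D + 46699 = -3*√6 + 46699 = 46699 - 3*√6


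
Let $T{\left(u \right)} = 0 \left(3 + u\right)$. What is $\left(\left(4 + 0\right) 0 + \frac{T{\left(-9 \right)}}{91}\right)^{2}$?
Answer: $0$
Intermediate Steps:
$T{\left(u \right)} = 0$
$\left(\left(4 + 0\right) 0 + \frac{T{\left(-9 \right)}}{91}\right)^{2} = \left(\left(4 + 0\right) 0 + \frac{0}{91}\right)^{2} = \left(4 \cdot 0 + 0 \cdot \frac{1}{91}\right)^{2} = \left(0 + 0\right)^{2} = 0^{2} = 0$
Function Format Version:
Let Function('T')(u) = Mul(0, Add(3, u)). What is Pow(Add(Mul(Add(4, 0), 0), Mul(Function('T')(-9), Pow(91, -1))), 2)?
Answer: 0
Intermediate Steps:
Function('T')(u) = 0
Pow(Add(Mul(Add(4, 0), 0), Mul(Function('T')(-9), Pow(91, -1))), 2) = Pow(Add(Mul(Add(4, 0), 0), Mul(0, Pow(91, -1))), 2) = Pow(Add(Mul(4, 0), Mul(0, Rational(1, 91))), 2) = Pow(Add(0, 0), 2) = Pow(0, 2) = 0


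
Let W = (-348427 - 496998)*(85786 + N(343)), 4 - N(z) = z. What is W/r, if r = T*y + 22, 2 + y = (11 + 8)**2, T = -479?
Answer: 72239029975/171939 ≈ 4.2014e+5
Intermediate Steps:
y = 359 (y = -2 + (11 + 8)**2 = -2 + 19**2 = -2 + 361 = 359)
N(z) = 4 - z
W = -72239029975 (W = (-348427 - 496998)*(85786 + (4 - 1*343)) = -845425*(85786 + (4 - 343)) = -845425*(85786 - 339) = -845425*85447 = -72239029975)
r = -171939 (r = -479*359 + 22 = -171961 + 22 = -171939)
W/r = -72239029975/(-171939) = -72239029975*(-1/171939) = 72239029975/171939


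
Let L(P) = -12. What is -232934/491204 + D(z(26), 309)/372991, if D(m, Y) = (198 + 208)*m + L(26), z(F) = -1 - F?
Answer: -46136379145/91607335582 ≈ -0.50363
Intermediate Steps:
D(m, Y) = -12 + 406*m (D(m, Y) = (198 + 208)*m - 12 = 406*m - 12 = -12 + 406*m)
-232934/491204 + D(z(26), 309)/372991 = -232934/491204 + (-12 + 406*(-1 - 1*26))/372991 = -232934*1/491204 + (-12 + 406*(-1 - 26))*(1/372991) = -116467/245602 + (-12 + 406*(-27))*(1/372991) = -116467/245602 + (-12 - 10962)*(1/372991) = -116467/245602 - 10974*1/372991 = -116467/245602 - 10974/372991 = -46136379145/91607335582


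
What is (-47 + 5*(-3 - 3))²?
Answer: 5929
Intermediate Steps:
(-47 + 5*(-3 - 3))² = (-47 + 5*(-6))² = (-47 - 30)² = (-77)² = 5929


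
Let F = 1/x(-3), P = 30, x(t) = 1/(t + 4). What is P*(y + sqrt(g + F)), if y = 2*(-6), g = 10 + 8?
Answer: -360 + 30*sqrt(19) ≈ -229.23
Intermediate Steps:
x(t) = 1/(4 + t)
g = 18
y = -12
F = 1 (F = 1/(1/(4 - 3)) = 1/(1/1) = 1/1 = 1)
P*(y + sqrt(g + F)) = 30*(-12 + sqrt(18 + 1)) = 30*(-12 + sqrt(19)) = -360 + 30*sqrt(19)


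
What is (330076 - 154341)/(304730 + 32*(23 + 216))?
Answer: 175735/312378 ≈ 0.56257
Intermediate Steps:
(330076 - 154341)/(304730 + 32*(23 + 216)) = 175735/(304730 + 32*239) = 175735/(304730 + 7648) = 175735/312378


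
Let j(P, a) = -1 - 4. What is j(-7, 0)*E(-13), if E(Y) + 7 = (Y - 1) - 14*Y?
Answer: -805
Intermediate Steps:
j(P, a) = -5
E(Y) = -8 - 13*Y (E(Y) = -7 + ((Y - 1) - 14*Y) = -7 + ((-1 + Y) - 14*Y) = -7 + (-1 - 13*Y) = -8 - 13*Y)
j(-7, 0)*E(-13) = -5*(-8 - 13*(-13)) = -5*(-8 + 169) = -5*161 = -805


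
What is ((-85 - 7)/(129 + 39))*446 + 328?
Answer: 1759/21 ≈ 83.762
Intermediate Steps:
((-85 - 7)/(129 + 39))*446 + 328 = -92/168*446 + 328 = -92*1/168*446 + 328 = -23/42*446 + 328 = -5129/21 + 328 = 1759/21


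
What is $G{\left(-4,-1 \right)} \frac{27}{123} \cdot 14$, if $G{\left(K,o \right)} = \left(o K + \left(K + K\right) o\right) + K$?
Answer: $\frac{1008}{41} \approx 24.585$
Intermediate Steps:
$G{\left(K,o \right)} = K + 3 K o$ ($G{\left(K,o \right)} = \left(K o + 2 K o\right) + K = 3 K o + K = K + 3 K o$)
$G{\left(-4,-1 \right)} \frac{27}{123} \cdot 14 = - 4 \left(1 + 3 \left(-1\right)\right) \frac{27}{123} \cdot 14 = - 4 \left(1 - 3\right) 27 \cdot \frac{1}{123} \cdot 14 = \left(-4\right) \left(-2\right) \frac{9}{41} \cdot 14 = 8 \cdot \frac{9}{41} \cdot 14 = \frac{72}{41} \cdot 14 = \frac{1008}{41}$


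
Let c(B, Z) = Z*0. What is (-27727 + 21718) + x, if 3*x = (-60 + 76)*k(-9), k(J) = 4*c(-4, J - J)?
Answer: -6009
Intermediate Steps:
c(B, Z) = 0
k(J) = 0 (k(J) = 4*0 = 0)
x = 0 (x = ((-60 + 76)*0)/3 = (16*0)/3 = (1/3)*0 = 0)
(-27727 + 21718) + x = (-27727 + 21718) + 0 = -6009 + 0 = -6009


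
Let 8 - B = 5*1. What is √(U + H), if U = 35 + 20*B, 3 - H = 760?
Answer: I*√662 ≈ 25.729*I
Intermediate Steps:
H = -757 (H = 3 - 1*760 = 3 - 760 = -757)
B = 3 (B = 8 - 5 = 3)
U = 95 (U = 35 + 20*3 = 35 + 60 = 95)
√(U + H) = √(95 - 757) = √(-662) = I*√662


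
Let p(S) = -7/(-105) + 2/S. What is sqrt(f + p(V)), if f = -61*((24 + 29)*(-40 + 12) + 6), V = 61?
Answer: sqrt(75482614815)/915 ≈ 300.26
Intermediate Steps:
p(S) = 1/15 + 2/S (p(S) = -7*(-1/105) + 2/S = 1/15 + 2/S)
f = 90158 (f = -61*(53*(-28) + 6) = -61*(-1484 + 6) = -61*(-1478) = 90158)
sqrt(f + p(V)) = sqrt(90158 + (1/15)*(30 + 61)/61) = sqrt(90158 + (1/15)*(1/61)*91) = sqrt(90158 + 91/915) = sqrt(82494661/915) = sqrt(75482614815)/915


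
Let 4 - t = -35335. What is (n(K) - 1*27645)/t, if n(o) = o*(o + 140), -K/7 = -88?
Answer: 438051/35339 ≈ 12.396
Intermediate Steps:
K = 616 (K = -7*(-88) = 616)
t = 35339 (t = 4 - 1*(-35335) = 4 + 35335 = 35339)
n(o) = o*(140 + o)
(n(K) - 1*27645)/t = (616*(140 + 616) - 1*27645)/35339 = (616*756 - 27645)*(1/35339) = (465696 - 27645)*(1/35339) = 438051*(1/35339) = 438051/35339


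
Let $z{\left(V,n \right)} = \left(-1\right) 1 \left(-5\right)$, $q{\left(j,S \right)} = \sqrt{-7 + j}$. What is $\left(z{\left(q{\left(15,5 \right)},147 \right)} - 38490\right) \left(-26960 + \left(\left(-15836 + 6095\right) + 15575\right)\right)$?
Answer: $813034110$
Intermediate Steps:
$z{\left(V,n \right)} = 5$ ($z{\left(V,n \right)} = \left(-1\right) \left(-5\right) = 5$)
$\left(z{\left(q{\left(15,5 \right)},147 \right)} - 38490\right) \left(-26960 + \left(\left(-15836 + 6095\right) + 15575\right)\right) = \left(5 - 38490\right) \left(-26960 + \left(\left(-15836 + 6095\right) + 15575\right)\right) = - 38485 \left(-26960 + \left(-9741 + 15575\right)\right) = - 38485 \left(-26960 + 5834\right) = \left(-38485\right) \left(-21126\right) = 813034110$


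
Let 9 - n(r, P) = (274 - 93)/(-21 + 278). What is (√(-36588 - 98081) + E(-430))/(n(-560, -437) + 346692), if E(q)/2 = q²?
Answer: 11879825/11137747 + 257*I*√134669/89101976 ≈ 1.0666 + 0.0010585*I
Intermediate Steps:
n(r, P) = 2132/257 (n(r, P) = 9 - (274 - 93)/(-21 + 278) = 9 - 181/257 = 2132/257)
E(q) = 2*q²
(√(-36588 - 98081) + E(-430))/(n(-560, -437) + 346692) = (√(-36588 - 98081) + 2*(-430)²)/(2132/257 + 346692) = (√(-134669) + 2*184900)/(89101976/257) = (I*√134669 + 369800)*(257/89101976) = (369800 + I*√134669)*(257/89101976) = 11879825/11137747 + 257*I*√134669/89101976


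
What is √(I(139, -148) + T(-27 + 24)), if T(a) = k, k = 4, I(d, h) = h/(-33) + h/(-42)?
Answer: √640794/231 ≈ 3.4654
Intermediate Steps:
I(d, h) = -25*h/462 (I(d, h) = h*(-1/33) + h*(-1/42) = -h/33 - h/42 = -25*h/462)
T(a) = 4
√(I(139, -148) + T(-27 + 24)) = √(-25/462*(-148) + 4) = √(1850/231 + 4) = √(2774/231) = √640794/231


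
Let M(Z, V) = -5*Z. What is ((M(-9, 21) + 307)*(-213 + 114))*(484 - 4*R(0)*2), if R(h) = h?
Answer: -16866432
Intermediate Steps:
((M(-9, 21) + 307)*(-213 + 114))*(484 - 4*R(0)*2) = ((-5*(-9) + 307)*(-213 + 114))*(484 - 4*0*2) = ((45 + 307)*(-99))*(484 + 0*2) = (352*(-99))*(484 + 0) = -34848*484 = -16866432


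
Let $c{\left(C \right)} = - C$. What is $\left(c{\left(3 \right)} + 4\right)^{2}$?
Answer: $1$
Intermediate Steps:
$\left(c{\left(3 \right)} + 4\right)^{2} = \left(\left(-1\right) 3 + 4\right)^{2} = \left(-3 + 4\right)^{2} = 1^{2} = 1$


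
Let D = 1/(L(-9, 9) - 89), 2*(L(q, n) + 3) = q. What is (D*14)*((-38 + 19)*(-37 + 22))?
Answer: -7980/193 ≈ -41.347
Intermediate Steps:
L(q, n) = -3 + q/2
D = -2/193 (D = 1/((-3 + (½)*(-9)) - 89) = 1/((-3 - 9/2) - 89) = 1/(-15/2 - 89) = 1/(-193/2) = -2/193 ≈ -0.010363)
(D*14)*((-38 + 19)*(-37 + 22)) = (-2/193*14)*((-38 + 19)*(-37 + 22)) = -(-532)*(-15)/193 = -28/193*285 = -7980/193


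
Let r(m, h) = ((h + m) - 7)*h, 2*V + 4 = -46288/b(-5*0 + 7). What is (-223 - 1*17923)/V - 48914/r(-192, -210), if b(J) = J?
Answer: 2444292292/497260155 ≈ 4.9155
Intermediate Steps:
V = -23158/7 (V = -2 + (-46288/(-5*0 + 7))/2 = -2 + (-46288/(0 + 7))/2 = -2 + (-46288/7)/2 = -2 + (-46288*1/7)/2 = -2 + (1/2)*(-46288/7) = -2 - 23144/7 = -23158/7 ≈ -3308.3)
r(m, h) = h*(-7 + h + m) (r(m, h) = (-7 + h + m)*h = h*(-7 + h + m))
(-223 - 1*17923)/V - 48914/r(-192, -210) = (-223 - 1*17923)/(-23158/7) - 48914*(-1/(210*(-7 - 210 - 192))) = (-223 - 17923)*(-7/23158) - 48914/((-210*(-409))) = -18146*(-7/23158) - 48914/85890 = 63511/11579 - 48914*1/85890 = 63511/11579 - 24457/42945 = 2444292292/497260155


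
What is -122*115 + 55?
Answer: -13975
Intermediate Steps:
-122*115 + 55 = -14030 + 55 = -13975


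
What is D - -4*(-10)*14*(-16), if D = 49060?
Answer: 58020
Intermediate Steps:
D - -4*(-10)*14*(-16) = 49060 - -4*(-10)*14*(-16) = 49060 - 40*14*(-16) = 49060 - 560*(-16) = 49060 - 1*(-8960) = 49060 + 8960 = 58020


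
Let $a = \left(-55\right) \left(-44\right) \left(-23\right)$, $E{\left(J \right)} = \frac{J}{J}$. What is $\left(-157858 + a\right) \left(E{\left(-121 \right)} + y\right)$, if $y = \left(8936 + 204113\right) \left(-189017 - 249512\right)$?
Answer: $19948594917388560$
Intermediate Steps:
$E{\left(J \right)} = 1$
$y = -93428164921$ ($y = 213049 \left(-438529\right) = -93428164921$)
$a = -55660$ ($a = 2420 \left(-23\right) = -55660$)
$\left(-157858 + a\right) \left(E{\left(-121 \right)} + y\right) = \left(-157858 - 55660\right) \left(1 - 93428164921\right) = \left(-213518\right) \left(-93428164920\right) = 19948594917388560$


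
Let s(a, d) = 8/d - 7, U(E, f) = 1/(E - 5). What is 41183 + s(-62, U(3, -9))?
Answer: 41160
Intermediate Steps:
U(E, f) = 1/(-5 + E)
s(a, d) = -7 + 8/d (s(a, d) = 8/d - 7 = -7 + 8/d)
41183 + s(-62, U(3, -9)) = 41183 + (-7 + 8/(1/(-5 + 3))) = 41183 + (-7 + 8/(1/(-2))) = 41183 + (-7 + 8/(-½)) = 41183 + (-7 + 8*(-2)) = 41183 + (-7 - 16) = 41183 - 23 = 41160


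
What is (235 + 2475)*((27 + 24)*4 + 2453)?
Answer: 7200470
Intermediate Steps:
(235 + 2475)*((27 + 24)*4 + 2453) = 2710*(51*4 + 2453) = 2710*(204 + 2453) = 2710*2657 = 7200470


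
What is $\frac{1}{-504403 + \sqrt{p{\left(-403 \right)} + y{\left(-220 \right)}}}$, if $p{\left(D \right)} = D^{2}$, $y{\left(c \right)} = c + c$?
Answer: $- \frac{504403}{254422224440} - \frac{\sqrt{161969}}{254422224440} \approx -1.9841 \cdot 10^{-6}$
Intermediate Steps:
$y{\left(c \right)} = 2 c$
$\frac{1}{-504403 + \sqrt{p{\left(-403 \right)} + y{\left(-220 \right)}}} = \frac{1}{-504403 + \sqrt{\left(-403\right)^{2} + 2 \left(-220\right)}} = \frac{1}{-504403 + \sqrt{162409 - 440}} = \frac{1}{-504403 + \sqrt{161969}}$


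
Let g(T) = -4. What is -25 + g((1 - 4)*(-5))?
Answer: -29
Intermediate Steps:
-25 + g((1 - 4)*(-5)) = -25 - 4 = -29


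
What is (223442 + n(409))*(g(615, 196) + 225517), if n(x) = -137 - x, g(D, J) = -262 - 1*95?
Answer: 50187263360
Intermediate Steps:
g(D, J) = -357 (g(D, J) = -262 - 95 = -357)
(223442 + n(409))*(g(615, 196) + 225517) = (223442 + (-137 - 1*409))*(-357 + 225517) = (223442 + (-137 - 409))*225160 = (223442 - 546)*225160 = 222896*225160 = 50187263360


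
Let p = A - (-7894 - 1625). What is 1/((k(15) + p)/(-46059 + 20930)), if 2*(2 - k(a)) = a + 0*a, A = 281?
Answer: -50258/19589 ≈ -2.5656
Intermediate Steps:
p = 9800 (p = 281 - (-7894 - 1625) = 281 - 1*(-9519) = 281 + 9519 = 9800)
k(a) = 2 - a/2 (k(a) = 2 - (a + 0*a)/2 = 2 - (a + 0)/2 = 2 - a/2)
1/((k(15) + p)/(-46059 + 20930)) = 1/(((2 - ½*15) + 9800)/(-46059 + 20930)) = 1/(((2 - 15/2) + 9800)/(-25129)) = 1/((-11/2 + 9800)*(-1/25129)) = 1/((19589/2)*(-1/25129)) = 1/(-19589/50258) = -50258/19589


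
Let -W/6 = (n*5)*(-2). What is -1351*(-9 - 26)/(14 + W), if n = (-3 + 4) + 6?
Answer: 6755/62 ≈ 108.95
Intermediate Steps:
n = 7 (n = 1 + 6 = 7)
W = 420 (W = -6*7*5*(-2) = -210*(-2) = -6*(-70) = 420)
-1351*(-9 - 26)/(14 + W) = -1351*(-9 - 26)/(14 + 420) = -(-47285)/434 = -1351*(-5/62) = 6755/62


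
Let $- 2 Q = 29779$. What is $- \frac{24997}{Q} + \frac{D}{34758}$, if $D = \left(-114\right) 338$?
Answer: $\frac{98374504}{172509747} \approx 0.57025$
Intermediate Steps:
$Q = - \frac{29779}{2}$ ($Q = \left(- \frac{1}{2}\right) 29779 = - \frac{29779}{2} \approx -14890.0$)
$D = -38532$
$- \frac{24997}{Q} + \frac{D}{34758} = - \frac{24997}{- \frac{29779}{2}} - \frac{38532}{34758} = \left(-24997\right) \left(- \frac{2}{29779}\right) - \frac{6422}{5793} = \frac{49994}{29779} - \frac{6422}{5793} = \frac{98374504}{172509747}$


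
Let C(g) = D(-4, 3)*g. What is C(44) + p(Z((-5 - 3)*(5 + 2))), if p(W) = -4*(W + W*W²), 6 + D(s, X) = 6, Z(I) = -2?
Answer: 40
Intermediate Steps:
D(s, X) = 0 (D(s, X) = -6 + 6 = 0)
p(W) = -4*W - 4*W³ (p(W) = -4*(W + W³) = -4*W - 4*W³)
C(g) = 0 (C(g) = 0*g = 0)
C(44) + p(Z((-5 - 3)*(5 + 2))) = 0 - 4*(-2)*(1 + (-2)²) = 0 - 4*(-2)*(1 + 4) = 0 - 4*(-2)*5 = 0 + 40 = 40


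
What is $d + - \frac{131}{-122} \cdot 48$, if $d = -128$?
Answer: $- \frac{4664}{61} \approx -76.459$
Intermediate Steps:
$d + - \frac{131}{-122} \cdot 48 = -128 + - \frac{131}{-122} \cdot 48 = -128 + \left(-131\right) \left(- \frac{1}{122}\right) 48 = -128 + \frac{131}{122} \cdot 48 = -128 + \frac{3144}{61} = - \frac{4664}{61}$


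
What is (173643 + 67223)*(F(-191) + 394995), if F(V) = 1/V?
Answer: 18171905102104/191 ≈ 9.5141e+10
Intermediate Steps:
(173643 + 67223)*(F(-191) + 394995) = (173643 + 67223)*(1/(-191) + 394995) = 240866*(-1/191 + 394995) = 240866*(75444044/191) = 18171905102104/191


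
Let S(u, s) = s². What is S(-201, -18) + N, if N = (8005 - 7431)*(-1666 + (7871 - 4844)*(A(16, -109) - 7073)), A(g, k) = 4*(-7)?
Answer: -12338929258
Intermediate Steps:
A(g, k) = -28
N = -12338929582 (N = (8005 - 7431)*(-1666 + (7871 - 4844)*(-28 - 7073)) = 574*(-1666 + 3027*(-7101)) = 574*(-1666 - 21494727) = 574*(-21496393) = -12338929582)
S(-201, -18) + N = (-18)² - 12338929582 = 324 - 12338929582 = -12338929258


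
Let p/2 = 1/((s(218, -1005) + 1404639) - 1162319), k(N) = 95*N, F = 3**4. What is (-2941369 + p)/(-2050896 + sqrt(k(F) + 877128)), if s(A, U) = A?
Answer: 243849399595008320/170026152117831039 + 356696877260*sqrt(884823)/510078456353493117 ≈ 1.4348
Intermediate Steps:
F = 81
p = 1/121269 (p = 2/((218 + 1404639) - 1162319) = 2/(1404857 - 1162319) = 2/242538 = 2*(1/242538) = 1/121269 ≈ 8.2461e-6)
(-2941369 + p)/(-2050896 + sqrt(k(F) + 877128)) = (-2941369 + 1/121269)/(-2050896 + sqrt(95*81 + 877128)) = -356696877260/(121269*(-2050896 + sqrt(7695 + 877128))) = -356696877260/(121269*(-2050896 + sqrt(884823)))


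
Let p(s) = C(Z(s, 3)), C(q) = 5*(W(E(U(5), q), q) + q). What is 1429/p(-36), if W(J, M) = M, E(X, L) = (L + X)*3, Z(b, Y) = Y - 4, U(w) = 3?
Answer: -1429/10 ≈ -142.90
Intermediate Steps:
Z(b, Y) = -4 + Y
E(X, L) = 3*L + 3*X
C(q) = 10*q (C(q) = 5*(q + q) = 5*(2*q) = 10*q)
p(s) = -10 (p(s) = 10*(-4 + 3) = 10*(-1) = -10)
1429/p(-36) = 1429/(-10) = 1429*(-⅒) = -1429/10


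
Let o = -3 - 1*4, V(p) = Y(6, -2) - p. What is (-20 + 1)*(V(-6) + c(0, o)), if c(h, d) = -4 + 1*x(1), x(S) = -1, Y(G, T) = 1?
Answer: -38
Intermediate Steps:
V(p) = 1 - p
o = -7 (o = -3 - 4 = -7)
c(h, d) = -5 (c(h, d) = -4 + 1*(-1) = -4 - 1 = -5)
(-20 + 1)*(V(-6) + c(0, o)) = (-20 + 1)*((1 - 1*(-6)) - 5) = -19*((1 + 6) - 5) = -19*(7 - 5) = -19*2 = -38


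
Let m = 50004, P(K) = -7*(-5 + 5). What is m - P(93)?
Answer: 50004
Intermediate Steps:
P(K) = 0 (P(K) = -7*0 = 0)
m - P(93) = 50004 - 1*0 = 50004 + 0 = 50004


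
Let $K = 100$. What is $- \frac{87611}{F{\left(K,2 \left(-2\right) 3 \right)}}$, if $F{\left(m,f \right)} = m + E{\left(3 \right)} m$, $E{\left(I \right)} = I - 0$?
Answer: $- \frac{87611}{400} \approx -219.03$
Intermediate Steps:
$E{\left(I \right)} = I$ ($E{\left(I \right)} = I + 0 = I$)
$F{\left(m,f \right)} = 4 m$ ($F{\left(m,f \right)} = m + 3 m = 4 m$)
$- \frac{87611}{F{\left(K,2 \left(-2\right) 3 \right)}} = - \frac{87611}{4 \cdot 100} = - \frac{87611}{400}$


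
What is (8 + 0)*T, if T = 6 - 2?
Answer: 32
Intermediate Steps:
T = 4
(8 + 0)*T = (8 + 0)*4 = 8*4 = 32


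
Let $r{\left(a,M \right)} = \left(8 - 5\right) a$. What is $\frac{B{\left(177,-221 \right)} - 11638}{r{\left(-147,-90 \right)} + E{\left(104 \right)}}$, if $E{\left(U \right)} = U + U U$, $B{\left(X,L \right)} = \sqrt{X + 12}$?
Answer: $- \frac{11638}{10479} + \frac{\sqrt{21}}{3493} \approx -1.1093$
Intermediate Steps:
$B{\left(X,L \right)} = \sqrt{12 + X}$
$E{\left(U \right)} = U + U^{2}$
$r{\left(a,M \right)} = 3 a$
$\frac{B{\left(177,-221 \right)} - 11638}{r{\left(-147,-90 \right)} + E{\left(104 \right)}} = \frac{\sqrt{12 + 177} - 11638}{3 \left(-147\right) + 104 \left(1 + 104\right)} = \frac{\sqrt{189} - 11638}{-441 + 104 \cdot 105} = \frac{3 \sqrt{21} - 11638}{-441 + 10920} = \frac{-11638 + 3 \sqrt{21}}{10479} = \left(-11638 + 3 \sqrt{21}\right) \frac{1}{10479} = - \frac{11638}{10479} + \frac{\sqrt{21}}{3493}$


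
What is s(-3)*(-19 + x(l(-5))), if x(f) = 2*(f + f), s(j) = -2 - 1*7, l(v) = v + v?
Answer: 531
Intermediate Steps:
l(v) = 2*v
s(j) = -9 (s(j) = -2 - 7 = -9)
x(f) = 4*f (x(f) = 2*(2*f) = 4*f)
s(-3)*(-19 + x(l(-5))) = -9*(-19 + 4*(2*(-5))) = -9*(-19 + 4*(-10)) = -9*(-19 - 40) = -9*(-59) = 531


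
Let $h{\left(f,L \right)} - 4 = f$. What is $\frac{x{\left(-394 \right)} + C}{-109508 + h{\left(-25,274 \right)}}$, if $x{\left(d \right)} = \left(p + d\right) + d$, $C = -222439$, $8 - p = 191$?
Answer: $\frac{223410}{109529} \approx 2.0397$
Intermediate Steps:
$p = -183$ ($p = 8 - 191 = -183$)
$h{\left(f,L \right)} = 4 + f$
$x{\left(d \right)} = -183 + 2 d$ ($x{\left(d \right)} = \left(-183 + d\right) + d = -183 + 2 d$)
$\frac{x{\left(-394 \right)} + C}{-109508 + h{\left(-25,274 \right)}} = \frac{\left(-183 + 2 \left(-394\right)\right) - 222439}{-109508 + \left(4 - 25\right)} = \frac{\left(-183 - 788\right) - 222439}{-109508 - 21} = \frac{-971 - 222439}{-109529} = \left(-223410\right) \left(- \frac{1}{109529}\right) = \frac{223410}{109529}$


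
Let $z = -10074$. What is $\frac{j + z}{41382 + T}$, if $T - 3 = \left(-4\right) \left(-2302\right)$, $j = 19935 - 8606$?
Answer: $\frac{1255}{50593} \approx 0.024806$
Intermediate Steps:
$j = 11329$
$T = 9211$ ($T = 3 - -9208 = 3 + 9208 = 9211$)
$\frac{j + z}{41382 + T} = \frac{11329 - 10074}{41382 + 9211} = \frac{1255}{50593}$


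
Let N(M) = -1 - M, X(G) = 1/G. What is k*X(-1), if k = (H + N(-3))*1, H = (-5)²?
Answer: -27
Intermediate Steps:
H = 25
k = 27 (k = (25 + (-1 - 1*(-3)))*1 = (25 + (-1 + 3))*1 = (25 + 2)*1 = 27*1 = 27)
k*X(-1) = 27/(-1) = 27*(-1) = -27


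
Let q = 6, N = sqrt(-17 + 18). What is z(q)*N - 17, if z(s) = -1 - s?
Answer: -24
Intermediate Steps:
N = 1 (N = sqrt(1) = 1)
z(q)*N - 17 = (-1 - 1*6)*1 - 17 = (-1 - 6)*1 - 17 = -7*1 - 17 = -7 - 17 = -24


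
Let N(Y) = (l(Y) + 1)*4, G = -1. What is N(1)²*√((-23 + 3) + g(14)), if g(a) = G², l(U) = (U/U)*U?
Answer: 64*I*√19 ≈ 278.97*I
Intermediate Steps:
l(U) = U (l(U) = 1*U = U)
g(a) = 1 (g(a) = (-1)² = 1)
N(Y) = 4 + 4*Y (N(Y) = (Y + 1)*4 = (1 + Y)*4 = 4 + 4*Y)
N(1)²*√((-23 + 3) + g(14)) = (4 + 4*1)²*√((-23 + 3) + 1) = (4 + 4)²*√(-20 + 1) = 8²*√(-19) = 64*(I*√19) = 64*I*√19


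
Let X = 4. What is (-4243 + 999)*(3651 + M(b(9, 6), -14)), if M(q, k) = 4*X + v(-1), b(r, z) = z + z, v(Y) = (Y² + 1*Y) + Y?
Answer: -11892504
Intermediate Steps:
v(Y) = Y² + 2*Y (v(Y) = (Y² + Y) + Y = (Y + Y²) + Y = Y² + 2*Y)
b(r, z) = 2*z
M(q, k) = 15 (M(q, k) = 4*4 - (2 - 1) = 16 - 1*1 = 16 - 1 = 15)
(-4243 + 999)*(3651 + M(b(9, 6), -14)) = (-4243 + 999)*(3651 + 15) = -3244*3666 = -11892504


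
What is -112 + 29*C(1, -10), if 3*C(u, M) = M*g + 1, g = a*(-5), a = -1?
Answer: -1757/3 ≈ -585.67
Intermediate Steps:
g = 5 (g = -1*(-5) = 5)
C(u, M) = ⅓ + 5*M/3 (C(u, M) = (M*5 + 1)/3 = (5*M + 1)/3 = (1 + 5*M)/3 = ⅓ + 5*M/3)
-112 + 29*C(1, -10) = -112 + 29*(⅓ + (5/3)*(-10)) = -112 + 29*(⅓ - 50/3) = -112 + 29*(-49/3) = -112 - 1421/3 = -1757/3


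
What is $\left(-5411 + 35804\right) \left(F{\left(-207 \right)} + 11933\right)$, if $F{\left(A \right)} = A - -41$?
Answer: $357634431$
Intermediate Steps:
$F{\left(A \right)} = 41 + A$ ($F{\left(A \right)} = A + 41 = 41 + A$)
$\left(-5411 + 35804\right) \left(F{\left(-207 \right)} + 11933\right) = \left(-5411 + 35804\right) \left(\left(41 - 207\right) + 11933\right) = 30393 \left(-166 + 11933\right) = 30393 \cdot 11767 = 357634431$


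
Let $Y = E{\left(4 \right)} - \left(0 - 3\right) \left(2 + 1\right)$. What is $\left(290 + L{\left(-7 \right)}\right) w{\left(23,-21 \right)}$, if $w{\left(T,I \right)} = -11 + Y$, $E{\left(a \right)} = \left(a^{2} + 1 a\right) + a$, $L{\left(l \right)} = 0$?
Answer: $6380$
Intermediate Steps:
$E{\left(a \right)} = a^{2} + 2 a$ ($E{\left(a \right)} = \left(a^{2} + a\right) + a = \left(a + a^{2}\right) + a = a^{2} + 2 a$)
$Y = 33$ ($Y = 4 \left(2 + 4\right) - \left(0 - 3\right) \left(2 + 1\right) = 4 \cdot 6 - \left(-3\right) 3 = 24 - -9 = 24 + 9 = 33$)
$w{\left(T,I \right)} = 22$ ($w{\left(T,I \right)} = -11 + 33 = 22$)
$\left(290 + L{\left(-7 \right)}\right) w{\left(23,-21 \right)} = \left(290 + 0\right) 22 = 290 \cdot 22 = 6380$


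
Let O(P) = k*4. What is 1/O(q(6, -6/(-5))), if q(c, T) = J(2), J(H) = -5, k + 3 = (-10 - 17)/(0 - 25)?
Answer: -25/192 ≈ -0.13021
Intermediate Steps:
k = -48/25 (k = -3 + (-10 - 17)/(0 - 25) = -3 - 27/(-25) = -3 - 27*(-1/25) = -3 + 27/25 = -48/25 ≈ -1.9200)
q(c, T) = -5
O(P) = -192/25 (O(P) = -48/25*4 = -192/25)
1/O(q(6, -6/(-5))) = 1/(-192/25) = -25/192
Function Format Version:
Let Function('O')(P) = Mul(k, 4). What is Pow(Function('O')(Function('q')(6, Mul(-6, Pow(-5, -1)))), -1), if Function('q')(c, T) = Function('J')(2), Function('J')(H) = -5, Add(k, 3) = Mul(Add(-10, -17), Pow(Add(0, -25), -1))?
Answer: Rational(-25, 192) ≈ -0.13021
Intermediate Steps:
k = Rational(-48, 25) (k = Add(-3, Mul(Add(-10, -17), Pow(Add(0, -25), -1))) = Add(-3, Mul(-27, Pow(-25, -1))) = Add(-3, Mul(-27, Rational(-1, 25))) = Add(-3, Rational(27, 25)) = Rational(-48, 25) ≈ -1.9200)
Function('q')(c, T) = -5
Function('O')(P) = Rational(-192, 25) (Function('O')(P) = Mul(Rational(-48, 25), 4) = Rational(-192, 25))
Pow(Function('O')(Function('q')(6, Mul(-6, Pow(-5, -1)))), -1) = Pow(Rational(-192, 25), -1) = Rational(-25, 192)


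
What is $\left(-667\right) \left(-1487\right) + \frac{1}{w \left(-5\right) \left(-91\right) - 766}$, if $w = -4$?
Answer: $\frac{2564869793}{2586} \approx 9.9183 \cdot 10^{5}$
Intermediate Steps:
$\left(-667\right) \left(-1487\right) + \frac{1}{w \left(-5\right) \left(-91\right) - 766} = \left(-667\right) \left(-1487\right) + \frac{1}{\left(-4\right) \left(-5\right) \left(-91\right) - 766} = 991829 + \frac{1}{20 \left(-91\right) - 766} = 991829 + \frac{1}{-1820 - 766} = 991829 + \frac{1}{-2586} = 991829 - \frac{1}{2586} = \frac{2564869793}{2586}$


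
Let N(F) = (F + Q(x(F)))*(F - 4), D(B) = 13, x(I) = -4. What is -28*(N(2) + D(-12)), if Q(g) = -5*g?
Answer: 868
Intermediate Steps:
N(F) = (-4 + F)*(20 + F) (N(F) = (F - 5*(-4))*(F - 4) = (F + 20)*(-4 + F) = (20 + F)*(-4 + F) = (-4 + F)*(20 + F))
-28*(N(2) + D(-12)) = -28*((-80 + 2**2 + 16*2) + 13) = -28*((-80 + 4 + 32) + 13) = -28*(-44 + 13) = -28*(-31) = 868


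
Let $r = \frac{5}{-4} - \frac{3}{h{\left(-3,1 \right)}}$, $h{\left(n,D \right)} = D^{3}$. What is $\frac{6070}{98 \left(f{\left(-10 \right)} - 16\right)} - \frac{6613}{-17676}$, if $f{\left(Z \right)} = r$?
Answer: $- \frac{20926627}{7795116} \approx -2.6846$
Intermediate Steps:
$r = - \frac{17}{4}$ ($r = \frac{5}{-4} - \frac{3}{1^{3}} = 5 \left(- \frac{1}{4}\right) - \frac{3}{1} = - \frac{5}{4} - 3 = - \frac{17}{4} \approx -4.25$)
$f{\left(Z \right)} = - \frac{17}{4}$
$\frac{6070}{98 \left(f{\left(-10 \right)} - 16\right)} - \frac{6613}{-17676} = \frac{6070}{98 \left(- \frac{17}{4} - 16\right)} - \frac{6613}{-17676} = \frac{6070}{98 \left(- \frac{17}{4} + \left(-56 + 40\right)\right)} - - \frac{6613}{17676} = \frac{6070}{98 \left(- \frac{17}{4} - 16\right)} + \frac{6613}{17676} = \frac{6070}{98 \left(- \frac{81}{4}\right)} + \frac{6613}{17676} = \frac{6070}{- \frac{3969}{2}} + \frac{6613}{17676} = 6070 \left(- \frac{2}{3969}\right) + \frac{6613}{17676} = - \frac{12140}{3969} + \frac{6613}{17676} = - \frac{20926627}{7795116}$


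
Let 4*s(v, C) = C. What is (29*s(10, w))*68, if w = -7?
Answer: -3451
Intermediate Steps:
s(v, C) = C/4
(29*s(10, w))*68 = (29*((1/4)*(-7)))*68 = (29*(-7/4))*68 = -203/4*68 = -3451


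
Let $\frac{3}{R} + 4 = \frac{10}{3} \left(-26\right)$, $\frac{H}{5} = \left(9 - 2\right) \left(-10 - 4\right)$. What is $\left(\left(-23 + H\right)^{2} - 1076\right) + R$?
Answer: $\frac{71289287}{272} \approx 2.6209 \cdot 10^{5}$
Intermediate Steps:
$H = -490$ ($H = 5 \left(9 - 2\right) \left(-10 - 4\right) = 5 \cdot 7 \left(-14\right) = 5 \left(-98\right) = -490$)
$R = - \frac{9}{272}$ ($R = \frac{3}{-4 + \frac{10}{3} \left(-26\right)} = \frac{3}{-4 - \frac{260}{3}} = \frac{3}{- \frac{272}{3}} = 3 \left(- \frac{3}{272}\right) = - \frac{9}{272} \approx -0.033088$)
$\left(\left(-23 + H\right)^{2} - 1076\right) + R = \left(\left(-23 - 490\right)^{2} - 1076\right) - \frac{9}{272} = \left(\left(-513\right)^{2} - 1076\right) - \frac{9}{272} = \left(263169 - 1076\right) - \frac{9}{272} = 262093 - \frac{9}{272} = \frac{71289287}{272}$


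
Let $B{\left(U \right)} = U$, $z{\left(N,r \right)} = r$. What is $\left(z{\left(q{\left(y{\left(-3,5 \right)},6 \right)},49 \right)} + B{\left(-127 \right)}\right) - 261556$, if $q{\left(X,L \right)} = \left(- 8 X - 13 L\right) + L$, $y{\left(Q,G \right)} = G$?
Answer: $-261634$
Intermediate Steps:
$q{\left(X,L \right)} = - 12 L - 8 X$ ($q{\left(X,L \right)} = \left(- 13 L - 8 X\right) + L = - 12 L - 8 X$)
$\left(z{\left(q{\left(y{\left(-3,5 \right)},6 \right)},49 \right)} + B{\left(-127 \right)}\right) - 261556 = \left(49 - 127\right) - 261556 = -78 - 261556 = -261634$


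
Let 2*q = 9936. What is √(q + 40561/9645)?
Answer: √462544503045/9645 ≈ 70.514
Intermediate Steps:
q = 4968 (q = (½)*9936 = 4968)
√(q + 40561/9645) = √(4968 + 40561/9645) = √(47956921/9645) = √462544503045/9645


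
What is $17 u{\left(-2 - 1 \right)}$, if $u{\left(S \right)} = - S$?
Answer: $51$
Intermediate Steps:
$17 u{\left(-2 - 1 \right)} = 17 \left(- (-2 - 1)\right) = 17 \left(\left(-1\right) \left(-3\right)\right) = 17 \cdot 3 = 51$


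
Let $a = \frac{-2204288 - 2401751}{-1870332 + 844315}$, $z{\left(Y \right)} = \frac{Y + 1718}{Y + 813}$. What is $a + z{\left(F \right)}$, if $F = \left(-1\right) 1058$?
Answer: $\frac{90261667}{50274833} \approx 1.7954$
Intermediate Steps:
$F = -1058$
$z{\left(Y \right)} = \frac{1718 + Y}{813 + Y}$
$a = \frac{4606039}{1026017}$ ($a = - \frac{4606039}{-1026017} = \left(-4606039\right) \left(- \frac{1}{1026017}\right) = \frac{4606039}{1026017} \approx 4.4892$)
$a + z{\left(F \right)} = \frac{4606039}{1026017} + \frac{1718 - 1058}{813 - 1058} = \frac{4606039}{1026017} + \frac{1}{-245} \cdot 660 = \frac{4606039}{1026017} - \frac{132}{49} = \frac{90261667}{50274833}$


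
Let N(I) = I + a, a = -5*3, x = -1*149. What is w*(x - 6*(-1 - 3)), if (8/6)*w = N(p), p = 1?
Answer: 2625/2 ≈ 1312.5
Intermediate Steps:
x = -149
a = -15
N(I) = -15 + I (N(I) = I - 15 = -15 + I)
w = -21/2 (w = 3*(-15 + 1)/4 = (3/4)*(-14) = -21/2 ≈ -10.500)
w*(x - 6*(-1 - 3)) = -21*(-149 - 6*(-1 - 3))/2 = -21*(-149 - 6*(-4))/2 = -21*(-149 + 24)/2 = -21/2*(-125) = 2625/2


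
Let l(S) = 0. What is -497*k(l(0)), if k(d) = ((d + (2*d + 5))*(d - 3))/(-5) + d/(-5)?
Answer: -1491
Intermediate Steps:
k(d) = -d/5 - (-3 + d)*(5 + 3*d)/5 (k(d) = ((d + (5 + 2*d))*(-3 + d))*(-1/5) + d*(-1/5) = ((5 + 3*d)*(-3 + d))*(-1/5) - d/5 = ((-3 + d)*(5 + 3*d))*(-1/5) - d/5 = -(-3 + d)*(5 + 3*d)/5 - d/5 = -d/5 - (-3 + d)*(5 + 3*d)/5)
-497*k(l(0)) = -497*(3 - 3/5*0**2 + (3/5)*0) = -497*(3 - 3/5*0 + 0) = -497*(3 + 0 + 0) = -497*3 = -1491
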